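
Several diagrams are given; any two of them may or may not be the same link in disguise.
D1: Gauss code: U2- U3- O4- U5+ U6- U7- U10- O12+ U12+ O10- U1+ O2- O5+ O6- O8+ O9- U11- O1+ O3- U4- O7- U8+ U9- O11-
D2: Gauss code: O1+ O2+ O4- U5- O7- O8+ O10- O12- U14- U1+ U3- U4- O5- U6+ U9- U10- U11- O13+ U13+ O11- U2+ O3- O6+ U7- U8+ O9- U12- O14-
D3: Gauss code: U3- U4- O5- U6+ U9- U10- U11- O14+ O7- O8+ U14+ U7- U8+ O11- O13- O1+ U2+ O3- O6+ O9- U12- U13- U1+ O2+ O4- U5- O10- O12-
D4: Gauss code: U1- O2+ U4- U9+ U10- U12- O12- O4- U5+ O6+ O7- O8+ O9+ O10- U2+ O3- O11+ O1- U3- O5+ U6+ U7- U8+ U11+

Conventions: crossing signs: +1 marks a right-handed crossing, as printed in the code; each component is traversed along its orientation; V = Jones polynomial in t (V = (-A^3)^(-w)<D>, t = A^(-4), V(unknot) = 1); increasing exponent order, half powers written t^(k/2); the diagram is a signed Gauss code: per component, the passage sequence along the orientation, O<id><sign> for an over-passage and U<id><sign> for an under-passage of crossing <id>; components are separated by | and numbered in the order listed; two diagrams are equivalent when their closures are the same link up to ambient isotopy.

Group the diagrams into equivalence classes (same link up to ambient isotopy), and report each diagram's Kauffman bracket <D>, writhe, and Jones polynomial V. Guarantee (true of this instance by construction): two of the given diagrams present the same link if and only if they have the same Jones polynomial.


grouping into links: {D1, D2, D3} | {D4}
V(D1) = -t^-6 + t^-5 - t^-4 + 2t^-3 - t^-2 + t^-1  (w -4, c 12, <D> = A^-8 - A^-4 + 2 - A^4 + A^8 - A^12)
V(D2) = -t^-6 + t^-5 - t^-4 + 2t^-3 - t^-2 + t^-1  (w -4, c 14, <D> = A^-8 - A^-4 + 2 - A^4 + A^8 - A^12)
V(D3) = -t^-6 + t^-5 - t^-4 + 2t^-3 - t^-2 + t^-1  (w -4, c 14, <D> = A^-8 - A^-4 + 2 - A^4 + A^8 - A^12)
V(D4) = t + t^3 - t^4  [12 crossings, <D> = -A^-16 + A^-12 + A^-4, w = 0]
why: V(t) takes 2 values over 4 diagrams, fixing the grouping


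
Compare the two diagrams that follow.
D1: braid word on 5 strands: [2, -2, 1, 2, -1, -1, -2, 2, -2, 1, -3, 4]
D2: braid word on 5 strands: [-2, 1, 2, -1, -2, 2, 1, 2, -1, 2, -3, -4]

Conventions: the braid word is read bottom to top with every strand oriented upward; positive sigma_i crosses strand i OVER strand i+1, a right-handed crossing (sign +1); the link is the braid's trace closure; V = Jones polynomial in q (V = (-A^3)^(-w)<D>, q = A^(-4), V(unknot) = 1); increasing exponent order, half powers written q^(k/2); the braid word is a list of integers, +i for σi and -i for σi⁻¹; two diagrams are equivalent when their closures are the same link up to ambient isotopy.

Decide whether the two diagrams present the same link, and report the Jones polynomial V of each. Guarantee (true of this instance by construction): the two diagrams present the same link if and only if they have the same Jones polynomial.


equivalent: no
V(D1) = q^-2 + 2 + q^2  (w 0, c 12, <D> = A^-8 + 2 + A^8)
V(D2) = 1 + q + q^2 + q^3  [12 crossings, <D> = A^-12 + A^-8 + A^-4 + 1, w = 0]
key observation: comparing 2 Jones polynomials yields 2 groups


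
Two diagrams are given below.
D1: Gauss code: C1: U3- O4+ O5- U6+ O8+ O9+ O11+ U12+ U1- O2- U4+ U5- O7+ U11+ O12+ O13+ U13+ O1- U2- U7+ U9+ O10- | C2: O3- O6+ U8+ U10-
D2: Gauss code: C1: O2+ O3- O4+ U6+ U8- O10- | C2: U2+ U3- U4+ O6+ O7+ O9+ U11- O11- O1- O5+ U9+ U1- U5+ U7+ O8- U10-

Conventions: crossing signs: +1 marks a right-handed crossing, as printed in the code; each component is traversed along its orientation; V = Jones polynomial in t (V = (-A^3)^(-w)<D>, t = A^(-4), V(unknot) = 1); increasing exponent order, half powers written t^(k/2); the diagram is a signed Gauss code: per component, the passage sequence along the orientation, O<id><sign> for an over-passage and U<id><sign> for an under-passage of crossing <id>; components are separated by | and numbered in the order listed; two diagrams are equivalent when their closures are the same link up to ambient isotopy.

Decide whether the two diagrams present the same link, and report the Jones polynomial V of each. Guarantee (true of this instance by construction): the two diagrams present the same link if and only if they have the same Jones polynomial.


equivalent: yes
V(D1) = -t^(-1/2) - t^(1/2)  (w +3, c 13, <D> = A^7 + A^11)
V(D2) = -t^(-1/2) - t^(1/2)  [11 crossings, <D> = A + A^5, w = +1]
key observation: one V(t) for all 2 diagrams — one class (guaranteed)


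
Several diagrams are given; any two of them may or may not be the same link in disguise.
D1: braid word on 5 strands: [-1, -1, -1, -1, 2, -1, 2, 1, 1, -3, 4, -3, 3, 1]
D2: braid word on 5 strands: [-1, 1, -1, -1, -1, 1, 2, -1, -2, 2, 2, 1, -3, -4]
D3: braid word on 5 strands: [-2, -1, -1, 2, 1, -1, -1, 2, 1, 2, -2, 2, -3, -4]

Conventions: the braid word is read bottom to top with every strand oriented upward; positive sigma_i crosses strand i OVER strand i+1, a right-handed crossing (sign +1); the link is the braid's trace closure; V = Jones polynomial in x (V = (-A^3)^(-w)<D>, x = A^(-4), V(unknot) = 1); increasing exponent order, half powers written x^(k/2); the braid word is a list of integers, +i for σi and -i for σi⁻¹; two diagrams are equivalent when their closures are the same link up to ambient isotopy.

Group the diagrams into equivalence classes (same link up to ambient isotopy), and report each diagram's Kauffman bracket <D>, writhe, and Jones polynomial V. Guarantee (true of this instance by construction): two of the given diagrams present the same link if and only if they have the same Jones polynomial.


equivalence classes: {D1, D2, D3}
D1 (bracket A^-8 - A^-4 + 1 - A^4 + A^8; 14 crossings at w = 0): V = x^-2 - x^-1 + 1 - x + x^2
V(D2) = x^-2 - x^-1 + 1 - x + x^2  [14 crossings, <D> = A^-14 - A^-10 + A^-6 - A^-2 + A^2, w = -2]
D3 (bracket A^-14 - A^-10 + A^-6 - A^-2 + A^2; 14 crossings at w = -2): V = x^-2 - x^-1 + 1 - x + x^2
key observation: all 3 diagrams share one V(x), hence one class


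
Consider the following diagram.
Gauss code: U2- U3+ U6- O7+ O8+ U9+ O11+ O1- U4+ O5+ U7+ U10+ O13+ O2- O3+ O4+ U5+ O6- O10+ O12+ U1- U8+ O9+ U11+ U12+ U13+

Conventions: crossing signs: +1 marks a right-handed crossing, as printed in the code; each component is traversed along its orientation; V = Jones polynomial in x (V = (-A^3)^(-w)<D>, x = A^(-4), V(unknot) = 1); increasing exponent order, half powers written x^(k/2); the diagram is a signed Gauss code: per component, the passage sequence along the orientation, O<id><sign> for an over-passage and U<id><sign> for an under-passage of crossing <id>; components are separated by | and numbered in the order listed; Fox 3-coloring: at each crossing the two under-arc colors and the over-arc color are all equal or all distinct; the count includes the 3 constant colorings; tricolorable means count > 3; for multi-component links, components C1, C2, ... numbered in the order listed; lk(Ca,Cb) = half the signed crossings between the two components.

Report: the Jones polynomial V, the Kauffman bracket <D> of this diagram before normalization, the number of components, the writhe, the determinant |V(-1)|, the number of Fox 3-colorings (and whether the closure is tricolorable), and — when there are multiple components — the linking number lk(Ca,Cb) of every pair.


Jones polynomial: V(x) = x^2 - 2x^3 + 5x^4 - 5x^5 + 6x^6 - 6x^7 + 4x^8 - 3x^9 + x^10
<D> = -A^-19 + 3A^-15 - 4A^-11 + 6A^-7 - 6A^-3 + 5A - 5A^5 + 2A^9 - A^13; writhe +7
components 1, writhe +7 (13 crossings)
3-colorings: 9 of 3^13, det 33 — tricolorable
note: w = +7 shifts under R1 moves; the (-A^3)^(-7) factor cancels that in V


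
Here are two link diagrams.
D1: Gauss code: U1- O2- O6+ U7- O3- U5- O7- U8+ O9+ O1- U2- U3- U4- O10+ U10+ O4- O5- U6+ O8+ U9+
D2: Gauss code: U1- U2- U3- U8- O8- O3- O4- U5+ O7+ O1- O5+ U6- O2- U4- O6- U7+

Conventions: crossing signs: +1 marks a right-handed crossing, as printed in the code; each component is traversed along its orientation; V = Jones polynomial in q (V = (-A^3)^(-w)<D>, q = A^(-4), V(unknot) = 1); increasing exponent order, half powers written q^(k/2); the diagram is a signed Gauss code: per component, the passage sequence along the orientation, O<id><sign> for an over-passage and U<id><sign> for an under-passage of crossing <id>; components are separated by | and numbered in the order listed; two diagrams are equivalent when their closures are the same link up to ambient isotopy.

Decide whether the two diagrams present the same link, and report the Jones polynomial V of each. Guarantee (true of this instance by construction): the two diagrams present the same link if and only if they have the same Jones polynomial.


same link: yes
V(D1) = -q^-4 + q^-3 + q^-1  [10 crossings, <D> = A^-2 + A^6 - A^10, w = -2]
V(D2) = -q^-4 + q^-3 + q^-1  [8 crossings, <D> = A^-8 + 1 - A^4, w = -4]
insight: one V(q) for all 2 diagrams — one class (guaranteed)


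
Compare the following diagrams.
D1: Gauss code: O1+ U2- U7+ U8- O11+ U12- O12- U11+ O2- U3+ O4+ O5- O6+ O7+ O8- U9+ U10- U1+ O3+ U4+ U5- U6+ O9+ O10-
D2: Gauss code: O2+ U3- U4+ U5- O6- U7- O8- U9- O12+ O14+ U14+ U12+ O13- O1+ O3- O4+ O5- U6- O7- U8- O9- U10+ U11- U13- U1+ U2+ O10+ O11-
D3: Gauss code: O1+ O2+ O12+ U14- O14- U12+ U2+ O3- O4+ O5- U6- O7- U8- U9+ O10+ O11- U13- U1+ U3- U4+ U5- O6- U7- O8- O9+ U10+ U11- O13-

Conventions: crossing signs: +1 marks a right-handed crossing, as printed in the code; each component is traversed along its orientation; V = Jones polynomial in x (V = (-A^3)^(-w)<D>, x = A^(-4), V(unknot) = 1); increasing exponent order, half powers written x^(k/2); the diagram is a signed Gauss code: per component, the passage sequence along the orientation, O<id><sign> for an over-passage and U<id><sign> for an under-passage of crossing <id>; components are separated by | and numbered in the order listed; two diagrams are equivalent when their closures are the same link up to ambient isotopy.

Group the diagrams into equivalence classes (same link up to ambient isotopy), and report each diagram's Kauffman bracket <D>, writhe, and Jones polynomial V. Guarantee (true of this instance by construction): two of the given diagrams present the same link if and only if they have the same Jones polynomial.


classes: {D1} | {D2} | {D3}
V(D1) = x + x^3 - x^4  [12 crossings, <D> = -A^-10 + A^-6 + A^2, w = +2]
V(D2) = -x^-7 + x^-6 - x^-5 + x^-4 + x^-2  [14 crossings, <D> = A^2 + A^10 - A^14 + A^18 - A^22, w = -2]
V(D3) = -x^-4 + x^-3 + x^-1  [14 crossings, <D> = A^-2 + A^6 - A^10, w = -2]
note: V(x) takes 3 values over 3 diagrams, fixing the grouping


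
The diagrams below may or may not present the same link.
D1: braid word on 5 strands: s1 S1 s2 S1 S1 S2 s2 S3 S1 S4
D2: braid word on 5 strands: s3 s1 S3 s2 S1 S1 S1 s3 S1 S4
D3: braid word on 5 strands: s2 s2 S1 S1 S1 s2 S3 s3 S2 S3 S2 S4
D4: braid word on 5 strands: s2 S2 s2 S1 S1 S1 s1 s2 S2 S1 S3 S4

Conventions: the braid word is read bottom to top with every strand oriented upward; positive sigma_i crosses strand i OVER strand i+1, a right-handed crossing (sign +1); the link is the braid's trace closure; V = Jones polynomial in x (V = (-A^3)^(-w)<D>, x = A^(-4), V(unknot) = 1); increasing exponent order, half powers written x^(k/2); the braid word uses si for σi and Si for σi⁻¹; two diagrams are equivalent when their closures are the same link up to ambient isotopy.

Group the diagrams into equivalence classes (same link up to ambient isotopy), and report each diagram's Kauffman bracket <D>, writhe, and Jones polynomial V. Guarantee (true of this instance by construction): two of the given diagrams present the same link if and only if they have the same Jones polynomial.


equivalence classes: {D1, D2, D3, D4}
D1 (bracket A^-8 + 1 - A^4; 10 crossings at w = -4): V = -x^-4 + x^-3 + x^-1
V(D2) = -x^-4 + x^-3 + x^-1  (w -2, c 10, <D> = A^-2 + A^6 - A^10)
V(D3) = -x^-4 + x^-3 + x^-1  [12 crossings, <D> = A^-8 + 1 - A^4, w = -4]
V(D4) = -x^-4 + x^-3 + x^-1  (w -4, c 12, <D> = A^-8 + 1 - A^4)
key observation: all 4 diagrams share one V(x), hence one class


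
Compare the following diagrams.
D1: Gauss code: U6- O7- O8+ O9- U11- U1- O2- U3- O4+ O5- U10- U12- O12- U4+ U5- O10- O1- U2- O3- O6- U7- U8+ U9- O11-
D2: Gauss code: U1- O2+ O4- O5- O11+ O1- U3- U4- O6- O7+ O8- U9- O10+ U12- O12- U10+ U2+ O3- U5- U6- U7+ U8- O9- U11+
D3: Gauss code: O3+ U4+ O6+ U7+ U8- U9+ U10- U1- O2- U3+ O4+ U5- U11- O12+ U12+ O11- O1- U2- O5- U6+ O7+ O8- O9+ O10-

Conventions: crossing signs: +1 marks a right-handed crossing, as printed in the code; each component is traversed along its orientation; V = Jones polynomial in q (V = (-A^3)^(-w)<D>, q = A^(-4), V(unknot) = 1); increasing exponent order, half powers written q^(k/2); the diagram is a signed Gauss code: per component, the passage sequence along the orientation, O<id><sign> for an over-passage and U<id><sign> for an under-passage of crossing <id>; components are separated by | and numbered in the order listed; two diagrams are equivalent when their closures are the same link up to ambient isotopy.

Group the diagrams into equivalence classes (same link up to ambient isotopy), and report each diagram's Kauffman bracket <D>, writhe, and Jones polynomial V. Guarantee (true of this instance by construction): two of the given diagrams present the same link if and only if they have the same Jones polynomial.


equivalence classes: {D1} | {D2} | {D3}
D1 (bracket A^-16 + 2A^-8 - 2A^-4 + 1 - 2A^4 + A^8; 12 crossings at w = -8): V = q^-8 - 2q^-7 + q^-6 - 2q^-5 + 2q^-4 + q^-2
V(D2) = -q^-4 + q^-3 + q^-1  (w -4, c 12, <D> = A^-8 + 1 - A^4)
V(D3) = -q^-3 + 2q^-2 - 2q^-1 + 3 - 2q + 2q^2 - q^3  [12 crossings, <D> = -A^-12 + 2A^-8 - 2A^-4 + 3 - 2A^4 + 2A^8 - A^12, w = 0]
key observation: V(q) takes 3 values over 3 diagrams, fixing the grouping


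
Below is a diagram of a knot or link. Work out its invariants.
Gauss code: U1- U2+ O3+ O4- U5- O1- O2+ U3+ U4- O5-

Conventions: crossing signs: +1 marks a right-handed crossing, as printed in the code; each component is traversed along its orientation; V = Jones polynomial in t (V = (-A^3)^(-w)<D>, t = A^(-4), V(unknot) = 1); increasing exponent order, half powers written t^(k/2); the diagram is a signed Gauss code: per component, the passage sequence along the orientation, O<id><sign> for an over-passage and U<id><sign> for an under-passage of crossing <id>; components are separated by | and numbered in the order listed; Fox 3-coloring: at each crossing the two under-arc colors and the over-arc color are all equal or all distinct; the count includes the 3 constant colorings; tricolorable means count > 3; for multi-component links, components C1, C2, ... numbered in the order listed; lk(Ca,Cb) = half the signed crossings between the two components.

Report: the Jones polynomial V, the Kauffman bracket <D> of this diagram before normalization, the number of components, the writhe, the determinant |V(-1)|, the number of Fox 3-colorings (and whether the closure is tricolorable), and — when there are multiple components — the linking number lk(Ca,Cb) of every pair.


Jones polynomial: V(t) = 1
<D> = -A^-3; writhe -1
components 1, writhe -1 (5 crossings)
3-colorings: 3 of 3^5, det 1 — not tricolorable
note: w = -1 shifts under R1 moves; the (-A^3)^(1) factor cancels that in V


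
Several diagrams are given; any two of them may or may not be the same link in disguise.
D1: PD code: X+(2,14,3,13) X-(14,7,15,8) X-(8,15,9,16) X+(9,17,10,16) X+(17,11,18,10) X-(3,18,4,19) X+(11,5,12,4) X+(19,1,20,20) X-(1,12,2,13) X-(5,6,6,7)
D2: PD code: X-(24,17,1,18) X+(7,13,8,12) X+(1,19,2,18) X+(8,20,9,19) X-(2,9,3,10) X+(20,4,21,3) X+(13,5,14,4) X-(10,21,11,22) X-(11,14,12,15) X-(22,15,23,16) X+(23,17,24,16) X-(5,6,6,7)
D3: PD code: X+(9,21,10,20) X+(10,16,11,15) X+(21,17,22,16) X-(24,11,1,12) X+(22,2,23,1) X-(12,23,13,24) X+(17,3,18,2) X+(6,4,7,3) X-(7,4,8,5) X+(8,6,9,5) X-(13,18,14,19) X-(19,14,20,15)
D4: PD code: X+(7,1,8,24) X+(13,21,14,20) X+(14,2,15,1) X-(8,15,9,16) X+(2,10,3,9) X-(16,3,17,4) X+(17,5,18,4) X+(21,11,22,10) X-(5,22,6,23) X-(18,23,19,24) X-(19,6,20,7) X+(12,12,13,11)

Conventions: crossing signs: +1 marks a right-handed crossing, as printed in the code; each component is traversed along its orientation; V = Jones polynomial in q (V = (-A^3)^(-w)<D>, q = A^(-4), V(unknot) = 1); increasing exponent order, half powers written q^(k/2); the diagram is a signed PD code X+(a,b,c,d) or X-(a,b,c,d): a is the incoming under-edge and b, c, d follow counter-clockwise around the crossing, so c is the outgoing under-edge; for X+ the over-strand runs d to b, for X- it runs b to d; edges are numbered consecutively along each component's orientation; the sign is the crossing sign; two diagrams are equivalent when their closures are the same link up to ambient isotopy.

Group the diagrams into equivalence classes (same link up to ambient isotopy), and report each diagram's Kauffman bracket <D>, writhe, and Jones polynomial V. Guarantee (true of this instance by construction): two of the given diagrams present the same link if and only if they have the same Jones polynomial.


grouping into links: {D1} | {D2, D3, D4}
V(D1) = 1  (w 0, c 10, <D> = 1)
V(D2) = q^-2 - q^-1 + 2 - 2q + q^2 - q^3 + q^4  (w 0, c 12, <D> = A^-16 - A^-12 + A^-8 - 2A^-4 + 2 - A^4 + A^8)
V(D3) = q^-2 - q^-1 + 2 - 2q + q^2 - q^3 + q^4  (w +2, c 12, <D> = A^-10 - A^-6 + A^-2 - 2A^2 + 2A^6 - A^10 + A^14)
V(D4) = q^-2 - q^-1 + 2 - 2q + q^2 - q^3 + q^4  [12 crossings, <D> = A^-10 - A^-6 + A^-2 - 2A^2 + 2A^6 - A^10 + A^14, w = +2]
why: 2 classes among 4 diagrams; unequal V(q) rules out equality


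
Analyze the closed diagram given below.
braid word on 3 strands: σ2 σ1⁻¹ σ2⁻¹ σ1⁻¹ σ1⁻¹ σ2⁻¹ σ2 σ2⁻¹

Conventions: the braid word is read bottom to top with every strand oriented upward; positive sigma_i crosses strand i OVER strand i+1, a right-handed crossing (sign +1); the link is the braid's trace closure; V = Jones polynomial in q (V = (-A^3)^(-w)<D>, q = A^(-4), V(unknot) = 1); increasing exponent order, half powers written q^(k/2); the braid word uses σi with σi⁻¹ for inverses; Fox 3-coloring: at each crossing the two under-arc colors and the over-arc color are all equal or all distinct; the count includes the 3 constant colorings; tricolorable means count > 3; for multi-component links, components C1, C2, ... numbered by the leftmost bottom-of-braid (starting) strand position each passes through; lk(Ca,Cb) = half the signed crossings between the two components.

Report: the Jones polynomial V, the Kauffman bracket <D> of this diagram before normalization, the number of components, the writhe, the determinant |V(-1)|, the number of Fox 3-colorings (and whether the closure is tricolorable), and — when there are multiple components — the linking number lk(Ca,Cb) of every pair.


Jones polynomial: V(q) = -q^-4 + q^-3 + q^-1
<D> = A^-8 + 1 - A^4; writhe -4
components 1, writhe -4 (8 crossings)
3-colorings: 9 of 3^8, det 3 — tricolorable
note: inverse pairs cancel, leaving σ2 σ1⁻¹ σ2⁻¹ σ1⁻¹ σ1⁻¹ σ2⁻¹


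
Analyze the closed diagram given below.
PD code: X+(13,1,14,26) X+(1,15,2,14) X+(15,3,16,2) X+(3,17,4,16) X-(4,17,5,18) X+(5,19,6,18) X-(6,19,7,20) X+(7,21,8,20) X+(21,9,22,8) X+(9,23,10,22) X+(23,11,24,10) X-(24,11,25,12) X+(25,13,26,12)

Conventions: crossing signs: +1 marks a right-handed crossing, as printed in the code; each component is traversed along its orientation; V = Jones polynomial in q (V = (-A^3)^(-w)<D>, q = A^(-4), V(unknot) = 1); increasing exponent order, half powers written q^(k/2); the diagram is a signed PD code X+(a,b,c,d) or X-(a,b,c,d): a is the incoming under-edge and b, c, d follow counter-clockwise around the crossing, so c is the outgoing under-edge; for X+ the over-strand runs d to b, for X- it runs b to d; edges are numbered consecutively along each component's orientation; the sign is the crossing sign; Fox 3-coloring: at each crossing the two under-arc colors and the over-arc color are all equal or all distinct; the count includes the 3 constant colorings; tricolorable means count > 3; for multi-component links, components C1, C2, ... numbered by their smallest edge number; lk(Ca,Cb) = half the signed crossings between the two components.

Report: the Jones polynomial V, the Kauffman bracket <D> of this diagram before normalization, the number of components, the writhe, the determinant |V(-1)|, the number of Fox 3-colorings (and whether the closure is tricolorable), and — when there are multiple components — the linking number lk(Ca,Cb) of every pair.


Jones polynomial: V(q) = q^3 + q^5 - q^6 + q^7 - q^8 + q^9 - q^10
<D> = A^-19 - A^-15 + A^-11 - A^-7 + A^-3 - A - A^9; writhe +7
components 1, writhe +7 (13 crossings)
3-colorings: 3 of 3^13, det 7 — not tricolorable
note: |V(-1)| = 7: so not tricolorable, since 3 does not divide 7


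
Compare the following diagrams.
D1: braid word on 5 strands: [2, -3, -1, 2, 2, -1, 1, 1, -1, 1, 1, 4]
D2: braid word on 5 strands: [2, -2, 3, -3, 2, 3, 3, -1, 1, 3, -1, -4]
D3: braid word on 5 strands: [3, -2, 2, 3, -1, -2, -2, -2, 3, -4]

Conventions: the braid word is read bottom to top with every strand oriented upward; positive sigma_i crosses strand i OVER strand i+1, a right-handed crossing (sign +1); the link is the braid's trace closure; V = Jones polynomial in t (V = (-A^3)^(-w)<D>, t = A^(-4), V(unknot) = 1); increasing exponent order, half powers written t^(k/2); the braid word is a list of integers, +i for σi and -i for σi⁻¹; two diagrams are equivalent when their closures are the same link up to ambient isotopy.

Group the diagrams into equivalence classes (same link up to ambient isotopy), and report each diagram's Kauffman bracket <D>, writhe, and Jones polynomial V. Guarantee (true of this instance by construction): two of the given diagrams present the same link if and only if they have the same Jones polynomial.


equivalence classes: {D1} | {D2} | {D3}
D1 (bracket -A^-12 + A^-8 - A^-4 + 2 - A^4 + A^8; 12 crossings at w = +4): V = t - t^2 + 2t^3 - t^4 + t^5 - t^6
D2 (bracket -A^-10 + A^-6 + A^2; 12 crossings at w = +2): V = t + t^3 - t^4
V(D3) = -t^-3 + t^-2 - t^-1 + 3 - t + t^2 - t^3  (w -2, c 10, <D> = -A^-18 + A^-14 - A^-10 + 3A^-6 - A^-2 + A^2 - A^6)
observation: comparing 3 Jones polynomials yields 3 groups


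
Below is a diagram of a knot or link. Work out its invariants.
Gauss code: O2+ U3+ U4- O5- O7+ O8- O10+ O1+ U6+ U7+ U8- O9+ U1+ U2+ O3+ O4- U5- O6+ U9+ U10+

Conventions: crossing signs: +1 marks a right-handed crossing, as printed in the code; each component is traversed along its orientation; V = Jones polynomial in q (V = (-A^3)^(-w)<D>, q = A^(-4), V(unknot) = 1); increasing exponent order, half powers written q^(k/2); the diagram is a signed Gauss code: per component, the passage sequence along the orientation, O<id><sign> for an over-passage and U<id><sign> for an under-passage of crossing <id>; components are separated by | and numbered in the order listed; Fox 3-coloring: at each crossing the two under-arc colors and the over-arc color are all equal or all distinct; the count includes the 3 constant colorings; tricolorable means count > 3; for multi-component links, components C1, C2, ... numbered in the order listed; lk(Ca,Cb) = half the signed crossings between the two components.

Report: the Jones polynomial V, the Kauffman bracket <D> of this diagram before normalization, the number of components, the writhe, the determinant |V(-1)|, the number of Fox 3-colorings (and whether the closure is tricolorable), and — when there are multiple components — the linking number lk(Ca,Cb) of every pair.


Jones polynomial: V(q) = q + q^3 - q^4
<D> = -A^-4 + 1 + A^8; writhe +4
components 1, writhe +4 (10 crossings)
3-colorings: 9 of 3^10, det 3 — tricolorable
note: w = +4 shifts under R1 moves; the (-A^3)^(-4) factor cancels that in V


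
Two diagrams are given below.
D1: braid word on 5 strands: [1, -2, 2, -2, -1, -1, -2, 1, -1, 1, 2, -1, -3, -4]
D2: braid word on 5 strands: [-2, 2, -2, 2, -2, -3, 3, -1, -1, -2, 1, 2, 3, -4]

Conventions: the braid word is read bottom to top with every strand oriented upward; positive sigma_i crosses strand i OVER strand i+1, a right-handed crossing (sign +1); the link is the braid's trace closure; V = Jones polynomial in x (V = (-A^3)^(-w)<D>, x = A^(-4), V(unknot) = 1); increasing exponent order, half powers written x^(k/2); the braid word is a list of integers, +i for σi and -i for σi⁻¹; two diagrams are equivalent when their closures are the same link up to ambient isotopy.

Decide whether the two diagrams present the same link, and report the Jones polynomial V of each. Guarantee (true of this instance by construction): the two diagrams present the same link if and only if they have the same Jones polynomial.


same link: yes
V(D1) = 1  [14 crossings, <D> = A^-12, w = -4]
V(D2) = 1  [14 crossings, <D> = A^-6, w = -2]
insight: D2 (14 crossings) and D1 (14) are Markov-related braid presentations


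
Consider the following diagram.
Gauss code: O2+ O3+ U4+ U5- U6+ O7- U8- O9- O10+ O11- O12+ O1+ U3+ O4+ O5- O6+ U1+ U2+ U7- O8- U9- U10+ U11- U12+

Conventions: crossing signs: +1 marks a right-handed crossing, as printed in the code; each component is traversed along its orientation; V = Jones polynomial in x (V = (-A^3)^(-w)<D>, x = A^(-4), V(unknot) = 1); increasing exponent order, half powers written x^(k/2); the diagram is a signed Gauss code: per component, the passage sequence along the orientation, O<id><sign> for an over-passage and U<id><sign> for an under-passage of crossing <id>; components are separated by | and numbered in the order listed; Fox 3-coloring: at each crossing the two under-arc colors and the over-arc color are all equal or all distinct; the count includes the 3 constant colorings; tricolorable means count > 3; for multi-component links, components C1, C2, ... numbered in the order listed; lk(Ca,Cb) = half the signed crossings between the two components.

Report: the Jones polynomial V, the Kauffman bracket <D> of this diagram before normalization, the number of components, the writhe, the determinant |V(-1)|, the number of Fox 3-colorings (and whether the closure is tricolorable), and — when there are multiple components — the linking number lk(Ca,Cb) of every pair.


Jones polynomial: V(x) = 1
<D> = A^6; writhe +2
components 1, writhe +2 (12 crossings)
3-colorings: 3 of 3^12, det 1 — not tricolorable
note: det 1 = |V(-1)|; not divisible by 3, so not tricolorable


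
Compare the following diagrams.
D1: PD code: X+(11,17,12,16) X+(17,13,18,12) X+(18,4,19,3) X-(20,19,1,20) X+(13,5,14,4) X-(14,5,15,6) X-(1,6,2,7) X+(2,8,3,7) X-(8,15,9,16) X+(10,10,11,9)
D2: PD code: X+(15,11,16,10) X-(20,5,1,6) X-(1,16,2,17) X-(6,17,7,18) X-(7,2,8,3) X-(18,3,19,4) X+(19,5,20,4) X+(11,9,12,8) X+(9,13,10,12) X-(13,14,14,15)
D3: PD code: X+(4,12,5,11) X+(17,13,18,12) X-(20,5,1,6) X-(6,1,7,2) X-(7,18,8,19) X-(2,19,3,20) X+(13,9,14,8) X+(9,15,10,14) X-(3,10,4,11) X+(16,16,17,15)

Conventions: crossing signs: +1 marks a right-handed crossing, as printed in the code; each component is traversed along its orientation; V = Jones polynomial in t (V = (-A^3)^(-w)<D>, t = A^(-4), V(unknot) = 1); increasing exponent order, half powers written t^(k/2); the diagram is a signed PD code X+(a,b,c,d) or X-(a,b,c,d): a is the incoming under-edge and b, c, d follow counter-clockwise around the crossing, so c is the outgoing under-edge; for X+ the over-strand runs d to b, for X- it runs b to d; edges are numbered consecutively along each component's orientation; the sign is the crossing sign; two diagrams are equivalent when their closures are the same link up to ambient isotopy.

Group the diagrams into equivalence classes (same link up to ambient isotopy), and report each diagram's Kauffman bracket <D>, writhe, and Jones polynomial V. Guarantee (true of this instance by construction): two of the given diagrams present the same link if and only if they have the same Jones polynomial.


equivalence classes: {D1} | {D2, D3}
D1 (bracket A^6; 10 crossings at w = +2): V = 1
V(D2) = -t^-3 + t^-2 - t^-1 + 3 - t + t^2 - t^3  (w -2, c 10, <D> = -A^-18 + A^-14 - A^-10 + 3A^-6 - A^-2 + A^2 - A^6)
V(D3) = -t^-3 + t^-2 - t^-1 + 3 - t + t^2 - t^3  [10 crossings, <D> = -A^-12 + A^-8 - A^-4 + 3 - A^4 + A^8 - A^12, w = 0]
key observation: V(t) takes 2 values over 3 diagrams, fixing the grouping


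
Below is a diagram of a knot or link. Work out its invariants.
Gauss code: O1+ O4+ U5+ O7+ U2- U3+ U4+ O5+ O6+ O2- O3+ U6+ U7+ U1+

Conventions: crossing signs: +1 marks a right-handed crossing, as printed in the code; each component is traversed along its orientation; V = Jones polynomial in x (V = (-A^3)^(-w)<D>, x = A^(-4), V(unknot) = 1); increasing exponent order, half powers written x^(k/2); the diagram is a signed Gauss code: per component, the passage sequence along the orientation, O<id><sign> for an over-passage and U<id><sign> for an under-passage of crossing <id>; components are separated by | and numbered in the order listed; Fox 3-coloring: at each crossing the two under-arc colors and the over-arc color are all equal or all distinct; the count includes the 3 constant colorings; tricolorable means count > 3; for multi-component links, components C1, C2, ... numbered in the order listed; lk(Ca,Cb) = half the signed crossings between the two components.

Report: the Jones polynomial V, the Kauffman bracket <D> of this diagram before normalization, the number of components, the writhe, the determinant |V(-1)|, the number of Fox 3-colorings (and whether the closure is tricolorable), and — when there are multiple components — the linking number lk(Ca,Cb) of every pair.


V = x + x^3 - x^4
<D> = A^-1 - A^3 - A^11 (w = +5)
1 component over 7 crossings, w = +5
9 Fox colorings among 3^7, |V(-1)| = 3: tricolorable
why: the span of V is 3, forcing >= 3 crossings in any diagram


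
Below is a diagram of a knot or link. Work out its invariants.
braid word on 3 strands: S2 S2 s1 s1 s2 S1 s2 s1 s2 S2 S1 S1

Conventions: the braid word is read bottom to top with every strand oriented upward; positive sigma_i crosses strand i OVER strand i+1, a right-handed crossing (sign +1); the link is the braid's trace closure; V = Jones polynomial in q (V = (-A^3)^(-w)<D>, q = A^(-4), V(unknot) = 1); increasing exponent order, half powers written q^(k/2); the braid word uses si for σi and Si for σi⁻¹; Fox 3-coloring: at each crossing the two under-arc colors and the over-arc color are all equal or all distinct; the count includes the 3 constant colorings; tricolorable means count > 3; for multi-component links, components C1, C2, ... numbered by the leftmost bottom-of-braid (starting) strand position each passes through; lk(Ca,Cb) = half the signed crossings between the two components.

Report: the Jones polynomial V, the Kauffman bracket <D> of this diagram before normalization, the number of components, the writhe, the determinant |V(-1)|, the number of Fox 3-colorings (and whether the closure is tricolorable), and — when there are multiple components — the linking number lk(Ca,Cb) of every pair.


Jones polynomial: V(q) = -q^-3 + 2q^-2 - 2q^-1 + 3 - 2q + 2q^2 - q^3
<D> = -A^-12 + 2A^-8 - 2A^-4 + 3 - 2A^4 + 2A^8 - A^12; writhe 0
components 1, writhe 0 (12 crossings)
3-colorings: 3 of 3^12, det 13 — not tricolorable
note: w = 0 shifts under R1 moves; the (-A^3)^(0) factor cancels that in V


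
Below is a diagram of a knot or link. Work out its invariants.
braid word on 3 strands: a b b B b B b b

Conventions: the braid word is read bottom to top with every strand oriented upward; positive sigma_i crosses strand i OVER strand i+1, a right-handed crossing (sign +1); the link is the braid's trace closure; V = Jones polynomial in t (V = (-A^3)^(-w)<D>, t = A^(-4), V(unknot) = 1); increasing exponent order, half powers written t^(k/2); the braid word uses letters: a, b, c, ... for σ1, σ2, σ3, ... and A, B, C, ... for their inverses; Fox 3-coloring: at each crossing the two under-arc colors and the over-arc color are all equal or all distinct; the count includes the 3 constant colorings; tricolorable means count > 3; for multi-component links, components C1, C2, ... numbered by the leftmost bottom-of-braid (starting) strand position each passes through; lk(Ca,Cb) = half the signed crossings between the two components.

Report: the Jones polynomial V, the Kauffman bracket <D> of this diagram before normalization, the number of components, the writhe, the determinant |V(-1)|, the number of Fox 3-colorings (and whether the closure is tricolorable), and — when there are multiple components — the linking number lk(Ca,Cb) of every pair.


V(t) = t + t^3 - t^4
bracket: -A^-4 + 1 + A^8, w = +4
1 component, writhe +4, over 8 crossings
det 3, colorings 9 of 3^8 — tricolorable
observation: w = +4 shifts under R1 moves; the (-A^3)^(-4) factor cancels that in V


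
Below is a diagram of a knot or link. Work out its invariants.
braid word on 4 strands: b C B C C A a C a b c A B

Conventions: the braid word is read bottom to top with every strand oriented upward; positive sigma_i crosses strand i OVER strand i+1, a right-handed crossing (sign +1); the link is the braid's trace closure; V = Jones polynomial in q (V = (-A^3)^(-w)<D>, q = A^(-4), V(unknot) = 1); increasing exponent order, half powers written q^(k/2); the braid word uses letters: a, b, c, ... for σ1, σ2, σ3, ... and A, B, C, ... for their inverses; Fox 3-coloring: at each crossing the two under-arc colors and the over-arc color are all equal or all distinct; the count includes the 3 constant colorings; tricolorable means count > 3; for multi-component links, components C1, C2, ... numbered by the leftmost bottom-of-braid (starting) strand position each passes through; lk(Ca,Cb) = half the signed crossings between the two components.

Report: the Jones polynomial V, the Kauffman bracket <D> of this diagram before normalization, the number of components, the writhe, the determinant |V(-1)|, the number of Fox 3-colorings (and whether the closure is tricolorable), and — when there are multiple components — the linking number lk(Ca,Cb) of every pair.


V = -q^-4 + q^-3 + q^-1
<D> = -A^-5 - A^3 + A^7 (w = -3)
1 component over 13 crossings, w = -3
9 Fox colorings among 3^13, |V(-1)| = 3: tricolorable
why: w = -3 (over 13 crossings) is diagram-only; (-A^3)^(3) removes it from V


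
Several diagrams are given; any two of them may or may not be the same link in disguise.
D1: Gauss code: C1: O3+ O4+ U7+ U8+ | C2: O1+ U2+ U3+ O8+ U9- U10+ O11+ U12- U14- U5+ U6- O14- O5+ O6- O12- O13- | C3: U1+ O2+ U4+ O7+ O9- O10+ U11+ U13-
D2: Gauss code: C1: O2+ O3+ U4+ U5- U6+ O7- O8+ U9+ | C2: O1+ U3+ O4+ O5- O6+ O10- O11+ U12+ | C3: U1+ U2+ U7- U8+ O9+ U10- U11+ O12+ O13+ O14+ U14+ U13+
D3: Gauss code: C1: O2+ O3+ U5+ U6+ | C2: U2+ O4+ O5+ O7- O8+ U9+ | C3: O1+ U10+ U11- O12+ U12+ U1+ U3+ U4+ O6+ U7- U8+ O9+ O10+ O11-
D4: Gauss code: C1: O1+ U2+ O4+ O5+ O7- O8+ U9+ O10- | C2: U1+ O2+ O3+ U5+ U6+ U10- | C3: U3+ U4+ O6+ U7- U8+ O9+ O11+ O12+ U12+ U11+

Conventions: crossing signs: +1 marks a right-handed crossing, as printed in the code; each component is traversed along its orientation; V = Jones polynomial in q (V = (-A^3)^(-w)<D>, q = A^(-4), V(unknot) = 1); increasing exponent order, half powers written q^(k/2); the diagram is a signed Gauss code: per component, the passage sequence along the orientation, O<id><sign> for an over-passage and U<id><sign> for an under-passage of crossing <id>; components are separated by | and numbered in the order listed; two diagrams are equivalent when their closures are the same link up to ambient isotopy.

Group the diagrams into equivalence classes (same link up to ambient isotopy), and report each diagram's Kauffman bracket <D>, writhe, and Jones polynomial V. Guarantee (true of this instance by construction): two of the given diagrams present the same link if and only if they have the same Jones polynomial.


classes: {D1, D2, D3, D4}
V(D1) = q^2 + q^4 + 2q^6  [14 crossings, <D> = 2A^-12 + A^-4 + A^4, w = +4]
D2 (bracket 2 + A^8 + A^16; 14 crossings at w = +8): V = q^2 + q^4 + 2q^6
D3 (bracket 2 + A^8 + A^16; 12 crossings at w = +8): V = q^2 + q^4 + 2q^6
V(D4) = q^2 + q^4 + 2q^6  [12 crossings, <D> = 2 + A^8 + A^16, w = +8]
note: all 4 diagrams share one V(q), hence one class


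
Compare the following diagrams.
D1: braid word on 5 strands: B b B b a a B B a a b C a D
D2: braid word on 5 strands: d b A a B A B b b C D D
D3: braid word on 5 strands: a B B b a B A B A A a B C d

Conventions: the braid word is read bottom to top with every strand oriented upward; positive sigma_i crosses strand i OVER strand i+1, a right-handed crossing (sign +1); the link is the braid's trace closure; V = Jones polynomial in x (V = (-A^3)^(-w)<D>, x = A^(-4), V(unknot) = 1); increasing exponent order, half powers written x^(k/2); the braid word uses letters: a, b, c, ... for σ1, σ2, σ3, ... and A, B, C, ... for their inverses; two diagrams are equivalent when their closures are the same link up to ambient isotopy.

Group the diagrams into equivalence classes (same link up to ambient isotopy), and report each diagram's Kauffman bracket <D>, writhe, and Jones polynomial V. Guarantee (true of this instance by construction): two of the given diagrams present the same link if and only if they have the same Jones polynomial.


equivalence classes: {D1} | {D2} | {D3}
D1 (bracket -A^-18 + A^-14 - A^-10 + 2A^-6 - A^-2 + A^2; 14 crossings at w = +2): V = x - x^2 + 2x^3 - x^4 + x^5 - x^6
V(D2) = 1  [12 crossings, <D> = A^-6, w = -2]
V(D3) = -x^-6 + x^-5 - x^-4 + 2x^-3 - x^-2 + x^-1  (w -4, c 14, <D> = A^-8 - A^-4 + 2 - A^4 + A^8 - A^12)
observation: 3 classes among 3 diagrams; unequal V(x) rules out equality


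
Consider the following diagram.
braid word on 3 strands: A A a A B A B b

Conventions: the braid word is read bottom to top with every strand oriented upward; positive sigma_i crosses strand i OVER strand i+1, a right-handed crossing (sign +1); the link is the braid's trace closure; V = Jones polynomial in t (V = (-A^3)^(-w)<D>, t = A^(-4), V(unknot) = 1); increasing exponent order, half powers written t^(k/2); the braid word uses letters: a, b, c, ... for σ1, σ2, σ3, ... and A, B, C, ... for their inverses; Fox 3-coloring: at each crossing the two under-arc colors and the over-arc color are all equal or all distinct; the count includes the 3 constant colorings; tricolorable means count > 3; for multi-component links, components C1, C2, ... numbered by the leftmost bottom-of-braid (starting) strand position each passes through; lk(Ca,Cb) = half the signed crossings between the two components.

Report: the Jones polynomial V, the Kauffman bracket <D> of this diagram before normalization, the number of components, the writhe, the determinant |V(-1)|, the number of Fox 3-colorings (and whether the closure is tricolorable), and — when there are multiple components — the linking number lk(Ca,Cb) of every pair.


V = -t^-4 + t^-3 + t^-1
<D> = A^-8 + 1 - A^4 (w = -4)
1 component over 8 crossings, w = -4
9 Fox colorings among 3^8, |V(-1)| = 3: tricolorable
why: det 3 = |V(-1)|; divisible by 3, so tricolorable


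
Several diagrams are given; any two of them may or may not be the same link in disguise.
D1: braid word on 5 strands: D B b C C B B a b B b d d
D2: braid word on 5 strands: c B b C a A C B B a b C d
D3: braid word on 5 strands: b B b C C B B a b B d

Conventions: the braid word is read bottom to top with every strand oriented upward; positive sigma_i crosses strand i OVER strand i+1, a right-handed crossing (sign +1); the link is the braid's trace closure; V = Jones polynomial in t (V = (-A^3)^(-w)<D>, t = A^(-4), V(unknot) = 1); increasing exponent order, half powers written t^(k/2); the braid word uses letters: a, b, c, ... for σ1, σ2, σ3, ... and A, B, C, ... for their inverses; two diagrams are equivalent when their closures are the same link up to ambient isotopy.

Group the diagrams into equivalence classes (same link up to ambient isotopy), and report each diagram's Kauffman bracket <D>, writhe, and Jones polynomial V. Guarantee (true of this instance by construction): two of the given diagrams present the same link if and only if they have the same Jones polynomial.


classes: {D1, D2, D3}
V(D1) = -t^(-5/2) - t^(-1/2)  [13 crossings, <D> = A^-1 + A^7, w = -1]
D2 (bracket A^-1 + A^7; 13 crossings at w = -1): V = -t^(-5/2) - t^(-1/2)
V(D3) = -t^(-5/2) - t^(-1/2)  [11 crossings, <D> = A^-1 + A^7, w = -1]
note: all 3 diagrams share one V(t), hence one class
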